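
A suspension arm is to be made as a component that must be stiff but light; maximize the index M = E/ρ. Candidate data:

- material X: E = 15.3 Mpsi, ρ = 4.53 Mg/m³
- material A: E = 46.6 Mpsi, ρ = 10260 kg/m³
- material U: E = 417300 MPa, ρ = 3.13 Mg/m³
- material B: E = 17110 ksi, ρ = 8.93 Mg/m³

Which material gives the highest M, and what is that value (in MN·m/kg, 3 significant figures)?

material U, M = 133 MN·m/kg

Putting every candidate on a common basis:
  material X: E = 105.5 GPa, ρ = 4530 kg/m³
  material A: E = 321.3 GPa, ρ = 10260 kg/m³
  material U: E = 417.3 GPa, ρ = 3130 kg/m³
  material B: E = 118.0 GPa, ρ = 8930 kg/m³
  material U: M = 133 MN·m/kg
  material A: M = 31.3 MN·m/kg
  material X: M = 23.3 MN·m/kg
  material B: M = 13.2 MN·m/kg
The maximum is for material U.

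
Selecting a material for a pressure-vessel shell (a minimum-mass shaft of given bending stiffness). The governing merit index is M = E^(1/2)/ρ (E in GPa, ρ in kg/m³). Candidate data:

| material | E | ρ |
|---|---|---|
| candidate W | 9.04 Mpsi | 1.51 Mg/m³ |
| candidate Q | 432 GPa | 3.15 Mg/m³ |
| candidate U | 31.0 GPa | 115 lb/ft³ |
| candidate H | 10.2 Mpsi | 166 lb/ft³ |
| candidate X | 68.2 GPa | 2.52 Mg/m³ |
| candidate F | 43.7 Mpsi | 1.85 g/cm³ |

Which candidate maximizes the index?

Convert each candidate to consistent units, then evaluate M:
  candidate W: E = 62.33 GPa, ρ = 1510 kg/m³
  candidate Q: E = 432.0 GPa, ρ = 3150 kg/m³
  candidate U: E = 31.00 GPa, ρ = 1842 kg/m³
  candidate H: E = 70.33 GPa, ρ = 2659 kg/m³
  candidate X: E = 68.20 GPa, ρ = 2520 kg/m³
  candidate F: E = 301.3 GPa, ρ = 1850 kg/m³
  candidate F: M = 9.38×10⁻³
  candidate Q: M = 6.60×10⁻³
  candidate W: M = 5.23×10⁻³
  candidate X: M = 3.28×10⁻³
  candidate H: M = 3.15×10⁻³
  candidate U: M = 3.02×10⁻³
The maximum is for candidate F.

candidate F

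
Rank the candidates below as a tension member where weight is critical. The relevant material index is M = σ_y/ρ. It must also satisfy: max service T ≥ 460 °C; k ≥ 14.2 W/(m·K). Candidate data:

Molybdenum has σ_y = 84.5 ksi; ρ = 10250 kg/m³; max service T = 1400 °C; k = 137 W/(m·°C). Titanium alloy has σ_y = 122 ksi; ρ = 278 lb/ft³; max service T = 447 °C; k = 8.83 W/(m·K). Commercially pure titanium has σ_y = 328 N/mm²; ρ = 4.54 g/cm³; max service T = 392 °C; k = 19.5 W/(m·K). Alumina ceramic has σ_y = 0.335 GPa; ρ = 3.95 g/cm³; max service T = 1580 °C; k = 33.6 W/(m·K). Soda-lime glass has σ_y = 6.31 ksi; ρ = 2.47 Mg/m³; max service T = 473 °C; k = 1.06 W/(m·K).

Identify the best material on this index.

alumina ceramic

Screen on constraints: max service T ≥ 460 °C; k ≥ 14.2 W/(m·K). Survivors: molybdenum, alumina ceramic.
Normalizing units and computing the index:
  molybdenum: σ_y = 582.6 MPa, ρ = 10250 kg/m³
  alumina ceramic: σ_y = 335.0 MPa, ρ = 3950 kg/m³
  alumina ceramic: M = 84.8 kN·m/kg
  molybdenum: M = 56.8 kN·m/kg
Alumina ceramic ranks first.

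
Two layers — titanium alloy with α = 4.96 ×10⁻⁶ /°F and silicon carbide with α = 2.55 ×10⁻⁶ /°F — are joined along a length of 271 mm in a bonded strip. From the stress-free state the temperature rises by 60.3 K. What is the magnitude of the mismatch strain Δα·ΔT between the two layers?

2.62×10⁻⁴

titanium alloy: α = 4.96×10⁻⁶/°F × 9/5 = 8.93×10⁻⁶/K.
silicon carbide: α = 2.55×10⁻⁶/°F × 9/5 = 4.59×10⁻⁶/K.
Δα = |8.93 − 4.59|×10⁻⁶/K = 4.34×10⁻⁶/K.
Mismatch strain = Δα·ΔT = 4.34×10⁻⁶ × 60.3 = 2.62×10⁻⁴.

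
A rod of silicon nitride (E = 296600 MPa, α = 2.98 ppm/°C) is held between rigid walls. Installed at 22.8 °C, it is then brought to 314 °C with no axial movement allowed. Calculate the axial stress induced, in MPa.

257 MPa

E = 296600 MPa = 296.6 GPa.
ΔT = 291.2 K. Constrained thermal stress σ = E·α·ΔT = 296.6×10³ MPa × 2.98×10⁻⁶ × 291.2 = 257 MPa (compressive).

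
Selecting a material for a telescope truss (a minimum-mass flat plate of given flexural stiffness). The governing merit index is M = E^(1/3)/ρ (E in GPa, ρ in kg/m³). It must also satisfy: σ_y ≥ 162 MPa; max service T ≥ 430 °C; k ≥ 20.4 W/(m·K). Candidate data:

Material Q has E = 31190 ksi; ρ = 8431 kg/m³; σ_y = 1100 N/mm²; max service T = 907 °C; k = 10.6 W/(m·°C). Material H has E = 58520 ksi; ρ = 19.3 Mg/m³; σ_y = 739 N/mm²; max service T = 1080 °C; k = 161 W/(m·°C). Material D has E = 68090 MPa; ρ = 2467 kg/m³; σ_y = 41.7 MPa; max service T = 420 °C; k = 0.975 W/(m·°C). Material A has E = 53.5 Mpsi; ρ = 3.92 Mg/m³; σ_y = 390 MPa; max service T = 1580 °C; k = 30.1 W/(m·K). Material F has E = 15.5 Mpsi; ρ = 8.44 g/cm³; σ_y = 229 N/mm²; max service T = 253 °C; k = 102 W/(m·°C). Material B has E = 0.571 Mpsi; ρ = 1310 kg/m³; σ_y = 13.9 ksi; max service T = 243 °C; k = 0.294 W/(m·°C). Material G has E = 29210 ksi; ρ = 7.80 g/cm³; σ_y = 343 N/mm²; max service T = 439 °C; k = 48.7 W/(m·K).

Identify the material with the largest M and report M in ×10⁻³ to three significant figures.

Screen on constraints: σ_y ≥ 162 MPa; max service T ≥ 430 °C; k ≥ 20.4 W/(m·K). Survivors: material H, material A, material G.
Normalizing units and computing the index:
  material H: E = 403.5 GPa, ρ = 19300 kg/m³
  material A: E = 368.9 GPa, ρ = 3920 kg/m³
  material G: E = 201.4 GPa, ρ = 7800 kg/m³
  material A: M = 1.83×10⁻³
  material G: M = 0.751×10⁻³
  material H: M = 0.383×10⁻³
The maximum is for material A.

material A, M = 1.83×10⁻³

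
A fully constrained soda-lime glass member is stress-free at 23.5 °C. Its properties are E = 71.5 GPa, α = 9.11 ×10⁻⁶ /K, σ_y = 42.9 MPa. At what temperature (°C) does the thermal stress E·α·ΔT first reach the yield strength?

89.4 °C

E·α·ΔT = 42.90 MPa ⇒ ΔT = 42.90 / (71.50×10³ × 9.11×10⁻⁶) = 65.86 K.
T = 23.5 + 65.86 = 89.36 °C.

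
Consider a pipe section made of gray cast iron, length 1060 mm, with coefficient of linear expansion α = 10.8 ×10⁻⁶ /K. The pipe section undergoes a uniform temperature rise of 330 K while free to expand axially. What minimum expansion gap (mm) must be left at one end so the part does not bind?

ΔL = α·L₀·ΔT = 10.8×10⁻⁶ × 1060 mm × 330.0 K = 3.78 mm.

3.78 mm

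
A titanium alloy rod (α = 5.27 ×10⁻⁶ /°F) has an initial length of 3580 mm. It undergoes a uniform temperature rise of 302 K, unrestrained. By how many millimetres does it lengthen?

10.3 mm

Convert α: 5.27×10⁻⁶/°F × (9/5) = 9.49×10⁻⁶/K.
ΔL = α·L₀·ΔT = 9.49×10⁻⁶ × 3580 mm × 302.0 K = 10.3 mm.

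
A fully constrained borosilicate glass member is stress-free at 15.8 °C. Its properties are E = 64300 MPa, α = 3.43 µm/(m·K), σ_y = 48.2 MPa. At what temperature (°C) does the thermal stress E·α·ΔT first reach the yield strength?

234 °C

E = 64300 MPa = 64.30 GPa.
E·α·ΔT = 48.20 MPa ⇒ ΔT = 48.20 / (64.30×10³ × 3.43×10⁻⁶) = 218.5 K.
T = 15.8 + 218.5 = 234.3 °C.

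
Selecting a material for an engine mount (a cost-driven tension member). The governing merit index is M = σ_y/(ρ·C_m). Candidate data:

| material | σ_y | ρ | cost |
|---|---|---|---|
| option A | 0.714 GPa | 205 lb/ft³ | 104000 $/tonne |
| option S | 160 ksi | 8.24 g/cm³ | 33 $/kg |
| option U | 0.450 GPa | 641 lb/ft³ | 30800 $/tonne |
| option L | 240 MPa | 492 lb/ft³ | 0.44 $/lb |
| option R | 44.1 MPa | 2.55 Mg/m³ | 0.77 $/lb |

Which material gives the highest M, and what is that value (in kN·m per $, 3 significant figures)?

option L, M = 31.4 kN·m per $

Convert each candidate to consistent units, then evaluate M:
  option A: σ_y = 714.0 MPa, ρ = 3284 kg/m³, cost = 104.0 $/kg
  option S: σ_y = 1103 MPa, ρ = 8240 kg/m³, cost = 33.00 $/kg
  option U: σ_y = 450.0 MPa, ρ = 10270 kg/m³, cost = 30.80 $/kg
  option L: σ_y = 240.0 MPa, ρ = 7881 kg/m³, cost = 0.9700 $/kg
  option R: σ_y = 44.10 MPa, ρ = 2550 kg/m³, cost = 1.698 $/kg
  option L: M = 31.4 kN·m per $
  option R: M = 10.2 kN·m per $
  option S: M = 4.06 kN·m per $
  option A: M = 2.09 kN·m per $
  option U: M = 1.42 kN·m per $
The maximum is for option L.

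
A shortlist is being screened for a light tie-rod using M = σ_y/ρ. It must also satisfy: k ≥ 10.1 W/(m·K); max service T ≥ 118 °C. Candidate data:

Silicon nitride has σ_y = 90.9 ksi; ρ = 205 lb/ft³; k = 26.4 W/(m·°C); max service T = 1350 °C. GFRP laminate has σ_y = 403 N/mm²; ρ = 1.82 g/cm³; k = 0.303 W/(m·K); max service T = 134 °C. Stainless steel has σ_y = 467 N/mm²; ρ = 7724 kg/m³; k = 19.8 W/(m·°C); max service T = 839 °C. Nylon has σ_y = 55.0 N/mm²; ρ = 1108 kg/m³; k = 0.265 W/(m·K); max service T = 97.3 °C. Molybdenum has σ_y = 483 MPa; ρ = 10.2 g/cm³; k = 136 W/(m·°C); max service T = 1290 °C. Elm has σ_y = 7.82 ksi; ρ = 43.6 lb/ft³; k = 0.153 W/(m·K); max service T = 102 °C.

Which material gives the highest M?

Screen on constraints: k ≥ 10.1 W/(m·K); max service T ≥ 118 °C. Survivors: silicon nitride, stainless steel, molybdenum.
After converting to SI:
  silicon nitride: σ_y = 626.7 MPa, ρ = 3284 kg/m³
  stainless steel: σ_y = 467.0 MPa, ρ = 7724 kg/m³
  molybdenum: σ_y = 483.0 MPa, ρ = 10200 kg/m³
  silicon nitride: M = 191 kN·m/kg
  stainless steel: M = 60.5 kN·m/kg
  molybdenum: M = 47.4 kN·m/kg
Silicon nitride has the largest M.

silicon nitride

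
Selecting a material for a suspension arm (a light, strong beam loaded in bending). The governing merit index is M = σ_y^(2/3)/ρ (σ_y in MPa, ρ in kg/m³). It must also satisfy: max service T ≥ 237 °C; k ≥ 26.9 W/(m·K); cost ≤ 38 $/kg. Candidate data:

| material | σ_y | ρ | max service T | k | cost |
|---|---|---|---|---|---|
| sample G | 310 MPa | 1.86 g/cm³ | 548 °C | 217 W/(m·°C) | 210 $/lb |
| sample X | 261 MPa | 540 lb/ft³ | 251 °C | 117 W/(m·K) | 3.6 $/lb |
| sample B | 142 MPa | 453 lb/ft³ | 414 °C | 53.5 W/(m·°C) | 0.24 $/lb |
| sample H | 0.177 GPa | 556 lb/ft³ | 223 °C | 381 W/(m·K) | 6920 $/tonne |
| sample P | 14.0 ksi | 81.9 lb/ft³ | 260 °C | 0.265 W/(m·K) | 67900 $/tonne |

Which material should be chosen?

sample X

Screen on constraints: max service T ≥ 237 °C; k ≥ 26.9 W/(m·K); cost ≤ 38 $/kg. Survivors: sample X, sample B.
Convert each candidate to consistent units, then evaluate M:
  sample X: σ_y = 261.0 MPa, ρ = 8650 kg/m³
  sample B: σ_y = 142.0 MPa, ρ = 7256 kg/m³
  sample X: M = 4.72×10⁻³
  sample B: M = 3.75×10⁻³
Highest index: sample X.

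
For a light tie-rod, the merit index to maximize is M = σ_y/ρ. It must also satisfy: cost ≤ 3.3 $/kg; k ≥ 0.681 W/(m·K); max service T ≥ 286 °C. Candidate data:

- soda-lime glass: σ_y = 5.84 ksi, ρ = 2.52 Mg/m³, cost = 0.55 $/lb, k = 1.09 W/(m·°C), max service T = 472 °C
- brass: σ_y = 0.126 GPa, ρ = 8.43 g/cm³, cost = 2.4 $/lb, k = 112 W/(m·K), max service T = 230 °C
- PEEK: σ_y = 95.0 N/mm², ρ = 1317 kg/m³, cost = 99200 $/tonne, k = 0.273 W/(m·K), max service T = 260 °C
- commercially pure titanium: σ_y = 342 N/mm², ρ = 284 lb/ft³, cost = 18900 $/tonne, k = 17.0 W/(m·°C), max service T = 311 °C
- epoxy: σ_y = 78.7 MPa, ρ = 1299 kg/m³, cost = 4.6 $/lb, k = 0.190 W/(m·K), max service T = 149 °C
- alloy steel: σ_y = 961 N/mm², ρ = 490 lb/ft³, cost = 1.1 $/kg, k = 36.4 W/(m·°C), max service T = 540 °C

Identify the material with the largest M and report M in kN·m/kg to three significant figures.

Screen on constraints: cost ≤ 3.3 $/kg; k ≥ 0.681 W/(m·K); max service T ≥ 286 °C. Survivors: soda-lime glass, alloy steel.
In SI units:
  soda-lime glass: σ_y = 40.27 MPa, ρ = 2520 kg/m³
  alloy steel: σ_y = 961.0 MPa, ρ = 7849 kg/m³
  alloy steel: M = 122 kN·m/kg
  soda-lime glass: M = 16.0 kN·m/kg
Alloy steel has the largest M.

alloy steel, M = 122 kN·m/kg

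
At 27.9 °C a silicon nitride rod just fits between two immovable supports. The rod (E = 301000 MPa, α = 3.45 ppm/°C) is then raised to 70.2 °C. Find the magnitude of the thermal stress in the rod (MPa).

E = 301000 MPa = 301.0 GPa.
ΔT = 42.30 K. Constrained thermal stress σ = E·α·ΔT = 301.0×10³ MPa × 3.45×10⁻⁶ × 42.30 = 43.9 MPa (compressive).

43.9 MPa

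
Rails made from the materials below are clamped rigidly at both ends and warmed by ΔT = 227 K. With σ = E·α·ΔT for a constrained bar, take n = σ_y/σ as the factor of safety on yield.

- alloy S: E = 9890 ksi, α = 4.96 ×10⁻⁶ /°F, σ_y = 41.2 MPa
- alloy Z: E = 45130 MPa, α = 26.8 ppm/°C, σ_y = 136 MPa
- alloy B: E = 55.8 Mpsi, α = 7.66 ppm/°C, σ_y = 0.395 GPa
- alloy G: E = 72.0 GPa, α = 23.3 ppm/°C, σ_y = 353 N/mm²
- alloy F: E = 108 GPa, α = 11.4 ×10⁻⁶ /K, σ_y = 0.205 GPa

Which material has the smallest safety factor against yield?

In consistent units (E in GPa, α in ×10⁻⁶/K, σ_y in MPa):
  alloy S: E = 68.19, α = 8.93, σ_y = 41.20 → σ = 138 MPa, n = 0.298
  alloy Z: E = 45.13, α = 26.8, σ_y = 136.0 → σ = 275 MPa, n = 0.495
  alloy B: E = 384.7, α = 7.66, σ_y = 395.0 → σ = 669 MPa, n = 0.590
  alloy G: E = 72.00, α = 23.3, σ_y = 353.0 → σ = 381 MPa, n = 0.927
  alloy F: E = 108.0, α = 11.4, σ_y = 205.0 → σ = 279 MPa, n = 0.733
Alloy S has the lowest safety factor, n = 0.298.

alloy S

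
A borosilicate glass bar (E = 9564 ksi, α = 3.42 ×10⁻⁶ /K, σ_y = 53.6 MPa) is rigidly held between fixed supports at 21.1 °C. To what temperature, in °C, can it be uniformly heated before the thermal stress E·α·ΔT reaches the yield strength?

E = 9564 ksi = 65.94 GPa.
E·α·ΔT = 53.60 MPa ⇒ ΔT = 53.60 / (65.94×10³ × 3.42×10⁻⁶) = 237.7 K.
T = 21.1 + 237.7 = 258.8 °C.

259 °C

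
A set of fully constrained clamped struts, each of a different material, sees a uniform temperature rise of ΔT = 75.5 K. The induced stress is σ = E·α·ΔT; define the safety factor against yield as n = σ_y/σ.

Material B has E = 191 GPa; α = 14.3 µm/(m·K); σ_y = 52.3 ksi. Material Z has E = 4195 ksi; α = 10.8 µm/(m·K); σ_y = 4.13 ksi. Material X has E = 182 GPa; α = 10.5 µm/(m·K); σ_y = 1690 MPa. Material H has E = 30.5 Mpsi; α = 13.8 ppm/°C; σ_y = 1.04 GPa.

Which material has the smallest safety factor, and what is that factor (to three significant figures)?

material Z, n = 1.21

With everything in SI (GPa, ×10⁻⁶/K, MPa):
  material B: E = 191.0, α = 14.3, σ_y = 360.6 → σ = 206 MPa, n = 1.75
  material Z: E = 28.92, α = 10.8, σ_y = 28.48 → σ = 23.6 MPa, n = 1.21
  material X: E = 182.0, α = 10.5, σ_y = 1690 → σ = 144 MPa, n = 11.7
  material H: E = 210.3, α = 13.8, σ_y = 1040 → σ = 219 MPa, n = 4.75
The minimum is material Z at n = 1.21.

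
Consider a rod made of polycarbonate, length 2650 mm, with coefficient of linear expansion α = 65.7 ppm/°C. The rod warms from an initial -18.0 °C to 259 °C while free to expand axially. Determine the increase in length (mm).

ΔT = 259 − (-18.0) = 277.0 K.
ΔL = α·L₀·ΔT = 65.7×10⁻⁶ × 2650 mm × 277.0 K = 48.2 mm.

48.2 mm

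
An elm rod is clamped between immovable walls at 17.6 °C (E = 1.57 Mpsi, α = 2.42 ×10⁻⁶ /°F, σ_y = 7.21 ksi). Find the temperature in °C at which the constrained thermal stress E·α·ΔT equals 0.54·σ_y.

587 °C

E = 1.57 Mpsi = 10.82 GPa.
α = 2.42×10⁻⁶/°F × 9/5 = 4.36×10⁻⁶/K.
σ_y = 7.21 ksi = 49.71 MPa.
E·α·ΔT = 26.84 MPa ⇒ ΔT = 26.84 / (10.82×10³ × 4.36×10⁻⁶) = 569.3 K.
T = 17.6 + 569.3 = 586.9 °C.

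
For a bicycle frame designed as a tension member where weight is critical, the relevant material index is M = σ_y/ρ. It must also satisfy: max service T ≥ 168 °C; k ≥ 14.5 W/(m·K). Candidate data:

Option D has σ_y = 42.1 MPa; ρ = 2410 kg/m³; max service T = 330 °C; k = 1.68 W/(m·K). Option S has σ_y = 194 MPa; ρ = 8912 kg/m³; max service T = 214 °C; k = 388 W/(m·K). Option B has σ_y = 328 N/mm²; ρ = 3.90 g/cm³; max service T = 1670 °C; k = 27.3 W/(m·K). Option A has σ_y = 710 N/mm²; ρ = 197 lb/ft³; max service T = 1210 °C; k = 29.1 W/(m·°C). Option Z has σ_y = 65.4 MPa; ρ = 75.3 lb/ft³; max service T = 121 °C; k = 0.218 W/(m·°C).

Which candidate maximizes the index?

Screen on constraints: max service T ≥ 168 °C; k ≥ 14.5 W/(m·K). Survivors: option S, option B, option A.
After converting to SI:
  option S: σ_y = 194.0 MPa, ρ = 8912 kg/m³
  option B: σ_y = 328.0 MPa, ρ = 3900 kg/m³
  option A: σ_y = 710.0 MPa, ρ = 3156 kg/m³
  option A: M = 225 kN·m/kg
  option B: M = 84.1 kN·m/kg
  option S: M = 21.8 kN·m/kg
Highest index: option A.

option A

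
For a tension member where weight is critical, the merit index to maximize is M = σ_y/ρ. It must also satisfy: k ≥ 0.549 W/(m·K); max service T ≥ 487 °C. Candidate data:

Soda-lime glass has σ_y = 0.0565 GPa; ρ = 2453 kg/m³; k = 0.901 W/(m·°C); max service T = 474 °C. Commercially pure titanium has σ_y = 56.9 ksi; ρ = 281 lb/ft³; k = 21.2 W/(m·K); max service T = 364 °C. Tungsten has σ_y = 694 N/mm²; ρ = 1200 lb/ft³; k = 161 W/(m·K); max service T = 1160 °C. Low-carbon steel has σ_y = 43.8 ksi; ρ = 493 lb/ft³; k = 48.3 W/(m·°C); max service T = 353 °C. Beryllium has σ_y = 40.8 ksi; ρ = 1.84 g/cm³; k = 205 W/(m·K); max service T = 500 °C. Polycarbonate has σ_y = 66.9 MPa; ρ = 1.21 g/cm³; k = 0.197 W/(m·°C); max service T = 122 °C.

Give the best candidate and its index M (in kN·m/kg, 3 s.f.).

beryllium, M = 153 kN·m/kg

Screen on constraints: k ≥ 0.549 W/(m·K); max service T ≥ 487 °C. Survivors: tungsten, beryllium.
In SI units:
  tungsten: σ_y = 694.0 MPa, ρ = 19220 kg/m³
  beryllium: σ_y = 281.3 MPa, ρ = 1840 kg/m³
  beryllium: M = 153 kN·m/kg
  tungsten: M = 36.1 kN·m/kg
The maximum is for beryllium.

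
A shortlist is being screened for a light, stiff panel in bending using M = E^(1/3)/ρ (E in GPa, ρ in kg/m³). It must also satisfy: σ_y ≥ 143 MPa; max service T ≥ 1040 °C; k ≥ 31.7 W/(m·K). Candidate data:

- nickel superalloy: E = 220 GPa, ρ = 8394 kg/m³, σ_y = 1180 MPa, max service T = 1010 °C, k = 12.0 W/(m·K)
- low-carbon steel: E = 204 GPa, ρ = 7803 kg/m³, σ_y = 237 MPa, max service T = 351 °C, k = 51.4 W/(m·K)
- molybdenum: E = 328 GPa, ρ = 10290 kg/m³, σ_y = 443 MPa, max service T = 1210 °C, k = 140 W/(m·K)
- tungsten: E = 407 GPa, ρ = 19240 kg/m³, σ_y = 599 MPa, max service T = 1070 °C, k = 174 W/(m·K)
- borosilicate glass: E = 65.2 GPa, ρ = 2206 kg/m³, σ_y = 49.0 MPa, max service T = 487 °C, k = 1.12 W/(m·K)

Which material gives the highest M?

molybdenum

Screen on constraints: σ_y ≥ 143 MPa; max service T ≥ 1040 °C; k ≥ 31.7 W/(m·K). Survivors: molybdenum, tungsten.
Per-candidate index values:
  molybdenum: M = 0.670×10⁻³
  tungsten: M = 0.385×10⁻³
The maximum is for molybdenum.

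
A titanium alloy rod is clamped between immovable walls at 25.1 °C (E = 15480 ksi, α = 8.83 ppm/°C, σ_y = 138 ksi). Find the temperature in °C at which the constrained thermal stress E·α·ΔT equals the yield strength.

1030 °C

E = 15480 ksi = 106.7 GPa.
σ_y = 138 ksi = 951.5 MPa.
E·α·ΔT = 951.5 MPa ⇒ ΔT = 951.5 / (106.7×10³ × 8.83×10⁻⁶) = 1010 K.
T = 25.1 + 1010 = 1035 °C.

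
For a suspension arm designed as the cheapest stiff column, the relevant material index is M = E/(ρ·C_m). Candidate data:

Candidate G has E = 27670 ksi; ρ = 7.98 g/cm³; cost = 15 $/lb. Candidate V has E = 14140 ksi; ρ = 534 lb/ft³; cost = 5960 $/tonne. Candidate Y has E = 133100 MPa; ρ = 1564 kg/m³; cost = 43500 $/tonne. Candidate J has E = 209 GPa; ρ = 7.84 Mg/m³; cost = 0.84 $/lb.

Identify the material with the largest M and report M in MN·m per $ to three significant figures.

candidate J, M = 14.4 MN·m per $

Normalizing units and computing the index:
  candidate G: E = 190.8 GPa, ρ = 7980 kg/m³, cost = 33.07 $/kg
  candidate V: E = 97.49 GPa, ρ = 8554 kg/m³, cost = 5.960 $/kg
  candidate Y: E = 133.1 GPa, ρ = 1564 kg/m³, cost = 43.50 $/kg
  candidate J: E = 209.0 GPa, ρ = 7840 kg/m³, cost = 1.852 $/kg
  candidate J: M = 14.4 MN·m per $
  candidate Y: M = 1.96 MN·m per $
  candidate V: M = 1.91 MN·m per $
  candidate G: M = 0.723 MN·m per $
Highest index: candidate J.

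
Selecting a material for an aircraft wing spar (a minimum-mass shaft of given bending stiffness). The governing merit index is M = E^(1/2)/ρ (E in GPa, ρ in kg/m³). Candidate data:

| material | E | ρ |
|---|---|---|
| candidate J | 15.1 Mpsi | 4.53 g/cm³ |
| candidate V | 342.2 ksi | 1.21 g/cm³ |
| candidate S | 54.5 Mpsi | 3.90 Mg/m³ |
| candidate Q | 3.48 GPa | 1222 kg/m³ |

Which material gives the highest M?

candidate S

In SI units:
  candidate J: E = 104.1 GPa, ρ = 4530 kg/m³
  candidate V: E = 2.359 GPa, ρ = 1210 kg/m³
  candidate S: E = 375.8 GPa, ρ = 3900 kg/m³
  candidate Q: E = 3.480 GPa, ρ = 1222 kg/m³
  candidate S: M = 4.97×10⁻³
  candidate J: M = 2.25×10⁻³
  candidate Q: M = 1.53×10⁻³
  candidate V: M = 1.27×10⁻³
Highest index: candidate S.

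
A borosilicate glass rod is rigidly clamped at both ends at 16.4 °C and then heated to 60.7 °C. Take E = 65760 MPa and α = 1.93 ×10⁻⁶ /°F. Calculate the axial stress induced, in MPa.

10.1 MPa

E = 65760 MPa = 65.76 GPa.
α = 1.93×10⁻⁶/°F × 9/5 = 3.47×10⁻⁶/K.
ΔT = 44.30 K. Constrained thermal stress σ = E·α·ΔT = 65.76×10³ MPa × 3.47×10⁻⁶ × 44.30 = 10.1 MPa (compressive).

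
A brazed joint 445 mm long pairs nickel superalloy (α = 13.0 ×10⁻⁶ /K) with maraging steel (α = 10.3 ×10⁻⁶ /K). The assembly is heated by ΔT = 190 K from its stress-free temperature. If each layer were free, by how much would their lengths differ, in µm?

Δα = |13.0 − 10.3|×10⁻⁶/K = 2.70×10⁻⁶/K.
ΔL_mismatch = Δα·L·ΔT = 2.70×10⁻⁶ × 445.0 mm × 190.0 K = 228 µm.

228 µm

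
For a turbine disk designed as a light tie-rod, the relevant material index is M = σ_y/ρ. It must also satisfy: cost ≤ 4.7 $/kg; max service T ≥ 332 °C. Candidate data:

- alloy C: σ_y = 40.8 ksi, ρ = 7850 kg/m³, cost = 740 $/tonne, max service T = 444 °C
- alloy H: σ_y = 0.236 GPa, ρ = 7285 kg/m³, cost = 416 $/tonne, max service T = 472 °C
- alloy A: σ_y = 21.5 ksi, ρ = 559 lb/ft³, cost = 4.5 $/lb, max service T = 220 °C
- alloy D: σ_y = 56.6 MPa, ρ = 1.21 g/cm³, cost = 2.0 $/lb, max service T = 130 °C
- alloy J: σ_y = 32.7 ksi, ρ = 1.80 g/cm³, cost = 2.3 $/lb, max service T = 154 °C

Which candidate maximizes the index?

Screen on constraints: cost ≤ 4.7 $/kg; max service T ≥ 332 °C. Survivors: alloy C, alloy H.
Normalizing units and computing the index:
  alloy C: σ_y = 281.3 MPa, ρ = 7850 kg/m³
  alloy H: σ_y = 236.0 MPa, ρ = 7285 kg/m³
  alloy C: M = 35.8 kN·m/kg
  alloy H: M = 32.4 kN·m/kg
Alloy C has the largest M.

alloy C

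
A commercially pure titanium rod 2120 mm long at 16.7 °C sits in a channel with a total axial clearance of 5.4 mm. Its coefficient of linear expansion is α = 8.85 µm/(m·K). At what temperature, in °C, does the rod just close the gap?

305 °C

α·L₀·ΔT = 5.4 mm ⇒ ΔT = 5.4 / (8.85×10⁻⁶ × 2120.0) = 287.8 K.
T = 16.7 + 287.8 = 304.5 °C.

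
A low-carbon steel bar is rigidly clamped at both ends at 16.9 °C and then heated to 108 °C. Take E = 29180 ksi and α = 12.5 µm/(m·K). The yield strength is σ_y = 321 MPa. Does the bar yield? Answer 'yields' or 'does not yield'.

E = 29180 ksi = 201.2 GPa.
ΔT = 91.10 K. Constrained thermal stress σ = E·α·ΔT = 201.2×10³ MPa × 12.5×10⁻⁶ × 91.10 = 229 MPa (compressive).
Compare to σ_y = 321 MPa: σ < σ_y, so it does not yield.

does not yield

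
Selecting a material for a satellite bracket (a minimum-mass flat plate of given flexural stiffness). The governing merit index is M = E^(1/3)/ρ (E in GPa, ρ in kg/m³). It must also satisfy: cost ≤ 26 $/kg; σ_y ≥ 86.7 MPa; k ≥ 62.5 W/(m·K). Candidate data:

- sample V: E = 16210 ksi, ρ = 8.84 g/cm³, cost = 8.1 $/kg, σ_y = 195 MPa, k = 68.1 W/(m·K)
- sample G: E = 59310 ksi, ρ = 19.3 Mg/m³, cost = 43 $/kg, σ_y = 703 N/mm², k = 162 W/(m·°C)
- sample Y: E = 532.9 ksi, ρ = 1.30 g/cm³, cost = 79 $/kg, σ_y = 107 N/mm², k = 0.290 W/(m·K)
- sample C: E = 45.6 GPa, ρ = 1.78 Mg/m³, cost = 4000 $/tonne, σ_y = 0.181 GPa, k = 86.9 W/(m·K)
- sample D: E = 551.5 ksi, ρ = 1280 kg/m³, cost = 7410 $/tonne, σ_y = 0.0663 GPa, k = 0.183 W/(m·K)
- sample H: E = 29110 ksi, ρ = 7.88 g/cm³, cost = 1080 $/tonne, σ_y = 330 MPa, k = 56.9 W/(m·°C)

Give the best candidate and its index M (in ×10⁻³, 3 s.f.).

sample C, M = 2.01×10⁻³

Screen on constraints: cost ≤ 26 $/kg; σ_y ≥ 86.7 MPa; k ≥ 62.5 W/(m·K). Survivors: sample V, sample C.
After converting to SI:
  sample V: E = 111.8 GPa, ρ = 8840 kg/m³
  sample C: E = 45.60 GPa, ρ = 1780 kg/m³
  sample C: M = 2.01×10⁻³
  sample V: M = 0.545×10⁻³
The maximum is for sample C.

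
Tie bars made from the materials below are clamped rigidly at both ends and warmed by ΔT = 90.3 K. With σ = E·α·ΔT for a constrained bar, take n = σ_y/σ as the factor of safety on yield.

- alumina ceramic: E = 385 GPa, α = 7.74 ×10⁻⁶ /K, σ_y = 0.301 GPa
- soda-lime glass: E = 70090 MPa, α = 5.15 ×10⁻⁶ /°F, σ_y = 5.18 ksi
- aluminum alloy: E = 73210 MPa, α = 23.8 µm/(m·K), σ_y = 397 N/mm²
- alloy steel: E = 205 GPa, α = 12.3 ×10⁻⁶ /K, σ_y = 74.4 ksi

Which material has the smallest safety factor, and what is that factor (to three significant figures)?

soda-lime glass, n = 0.609

With everything in SI (GPa, ×10⁻⁶/K, MPa):
  alumina ceramic: E = 385.0, α = 7.74, σ_y = 301.0 → σ = 269 MPa, n = 1.12
  soda-lime glass: E = 70.09, α = 9.27, σ_y = 35.71 → σ = 58.7 MPa, n = 0.609
  aluminum alloy: E = 73.21, α = 23.8, σ_y = 397.0 → σ = 157 MPa, n = 2.52
  alloy steel: E = 205.0, α = 12.3, σ_y = 513.0 → σ = 228 MPa, n = 2.25
Soda-lime glass has the lowest safety factor, n = 0.609.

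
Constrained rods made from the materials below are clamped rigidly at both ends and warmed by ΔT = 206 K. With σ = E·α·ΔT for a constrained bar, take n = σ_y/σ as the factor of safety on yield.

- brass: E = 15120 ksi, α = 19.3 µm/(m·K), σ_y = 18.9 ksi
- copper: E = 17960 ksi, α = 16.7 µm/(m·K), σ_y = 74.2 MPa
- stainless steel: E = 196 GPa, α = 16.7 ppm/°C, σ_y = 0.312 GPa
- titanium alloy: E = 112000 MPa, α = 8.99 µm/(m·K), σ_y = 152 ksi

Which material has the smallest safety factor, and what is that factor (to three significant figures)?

Converting E to GPa, α to ×10⁻⁶/K, σ_y to MPa, then σ and n for each:
  brass: E = 104.2, α = 19.3, σ_y = 130.3 → σ = 414 MPa, n = 0.314
  copper: E = 123.8, α = 16.7, σ_y = 74.20 → σ = 426 MPa, n = 0.174
  stainless steel: E = 196.0, α = 16.7, σ_y = 312.0 → σ = 674 MPa, n = 0.463
  titanium alloy: E = 112.0, α = 8.99, σ_y = 1048 → σ = 207 MPa, n = 5.05
Smallest n: copper with n = 0.174.

copper, n = 0.174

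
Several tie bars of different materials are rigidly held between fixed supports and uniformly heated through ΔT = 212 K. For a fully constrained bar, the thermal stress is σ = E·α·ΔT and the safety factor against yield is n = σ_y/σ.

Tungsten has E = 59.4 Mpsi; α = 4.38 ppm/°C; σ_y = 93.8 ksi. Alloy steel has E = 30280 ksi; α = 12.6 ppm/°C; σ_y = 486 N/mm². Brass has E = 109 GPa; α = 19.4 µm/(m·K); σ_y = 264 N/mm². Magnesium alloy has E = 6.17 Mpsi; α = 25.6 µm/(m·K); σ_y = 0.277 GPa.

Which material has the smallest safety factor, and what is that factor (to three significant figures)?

In consistent units (E in GPa, α in ×10⁻⁶/K, σ_y in MPa):
  tungsten: E = 409.5, α = 4.38, σ_y = 646.7 → σ = 380 MPa, n = 1.70
  alloy steel: E = 208.8, α = 12.6, σ_y = 486.0 → σ = 558 MPa, n = 0.871
  brass: E = 109.0, α = 19.4, σ_y = 264.0 → σ = 448 MPa, n = 0.589
  magnesium alloy: E = 42.54, α = 25.6, σ_y = 277.0 → σ = 231 MPa, n = 1.20
Smallest n: brass with n = 0.589.

brass, n = 0.589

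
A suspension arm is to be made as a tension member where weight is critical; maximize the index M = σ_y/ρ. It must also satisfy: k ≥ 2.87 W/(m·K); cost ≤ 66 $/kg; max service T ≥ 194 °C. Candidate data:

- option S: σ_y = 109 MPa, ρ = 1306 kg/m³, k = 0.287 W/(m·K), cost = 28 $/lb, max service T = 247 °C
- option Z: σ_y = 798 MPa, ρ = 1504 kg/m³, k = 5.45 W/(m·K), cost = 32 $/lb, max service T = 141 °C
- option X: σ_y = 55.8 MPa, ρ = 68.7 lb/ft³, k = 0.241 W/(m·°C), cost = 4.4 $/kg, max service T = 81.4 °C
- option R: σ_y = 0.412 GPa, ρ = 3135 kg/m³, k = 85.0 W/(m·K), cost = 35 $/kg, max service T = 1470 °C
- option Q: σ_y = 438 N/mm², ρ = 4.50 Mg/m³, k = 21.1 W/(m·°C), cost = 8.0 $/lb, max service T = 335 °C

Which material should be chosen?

Screen on constraints: k ≥ 2.87 W/(m·K); cost ≤ 66 $/kg; max service T ≥ 194 °C. Survivors: option R, option Q.
Putting every candidate on a common basis:
  option R: σ_y = 412.0 MPa, ρ = 3135 kg/m³
  option Q: σ_y = 438.0 MPa, ρ = 4500 kg/m³
  option R: M = 131 kN·m/kg
  option Q: M = 97.3 kN·m/kg
Option R has the largest M.

option R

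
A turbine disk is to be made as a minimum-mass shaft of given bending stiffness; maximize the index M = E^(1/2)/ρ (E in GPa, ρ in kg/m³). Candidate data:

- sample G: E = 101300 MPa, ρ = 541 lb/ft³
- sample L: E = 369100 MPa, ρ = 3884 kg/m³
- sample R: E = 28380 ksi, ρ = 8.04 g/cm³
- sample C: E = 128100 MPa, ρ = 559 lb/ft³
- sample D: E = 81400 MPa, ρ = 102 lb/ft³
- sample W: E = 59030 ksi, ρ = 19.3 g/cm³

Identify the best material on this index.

sample D

Normalizing units and computing the index:
  sample G: E = 101.3 GPa, ρ = 8666 kg/m³
  sample L: E = 369.1 GPa, ρ = 3884 kg/m³
  sample R: E = 195.7 GPa, ρ = 8040 kg/m³
  sample C: E = 128.1 GPa, ρ = 8954 kg/m³
  sample D: E = 81.40 GPa, ρ = 1634 kg/m³
  sample W: E = 407.0 GPa, ρ = 19300 kg/m³
  sample D: M = 5.52×10⁻³
  sample L: M = 4.95×10⁻³
  sample R: M = 1.74×10⁻³
  sample C: M = 1.26×10⁻³
  sample G: M = 1.16×10⁻³
  sample W: M = 1.05×10⁻³
Sample D ranks first.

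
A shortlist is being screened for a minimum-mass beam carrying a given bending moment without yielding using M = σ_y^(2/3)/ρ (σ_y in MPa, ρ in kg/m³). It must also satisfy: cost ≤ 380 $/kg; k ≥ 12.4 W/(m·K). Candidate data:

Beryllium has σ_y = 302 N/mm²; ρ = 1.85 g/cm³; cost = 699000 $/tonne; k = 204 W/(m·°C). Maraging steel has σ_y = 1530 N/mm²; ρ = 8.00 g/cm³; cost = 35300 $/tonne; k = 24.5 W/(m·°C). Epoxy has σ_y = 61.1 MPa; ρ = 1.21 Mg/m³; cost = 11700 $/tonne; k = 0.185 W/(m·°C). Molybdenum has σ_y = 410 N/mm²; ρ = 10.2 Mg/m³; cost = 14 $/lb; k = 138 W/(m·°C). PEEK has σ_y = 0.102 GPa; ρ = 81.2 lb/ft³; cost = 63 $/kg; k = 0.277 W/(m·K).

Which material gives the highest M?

Screen on constraints: cost ≤ 380 $/kg; k ≥ 12.4 W/(m·K). Survivors: maraging steel, molybdenum.
Convert each candidate to consistent units, then evaluate M:
  maraging steel: σ_y = 1530 MPa, ρ = 8000 kg/m³
  molybdenum: σ_y = 410.0 MPa, ρ = 10200 kg/m³
  maraging steel: M = 16.6×10⁻³
  molybdenum: M = 5.41×10⁻³
Maraging steel ranks first.

maraging steel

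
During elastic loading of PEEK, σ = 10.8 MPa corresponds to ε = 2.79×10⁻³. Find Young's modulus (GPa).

E = σ/ε = 10.8 MPa / 2.79×10⁻³ = 3871 MPa = 3.87 GPa.

3.87 GPa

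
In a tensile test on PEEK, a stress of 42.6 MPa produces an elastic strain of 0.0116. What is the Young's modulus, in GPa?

E = σ/ε = 42.6 MPa / 0.0116 = 3672 MPa = 3.67 GPa.

3.67 GPa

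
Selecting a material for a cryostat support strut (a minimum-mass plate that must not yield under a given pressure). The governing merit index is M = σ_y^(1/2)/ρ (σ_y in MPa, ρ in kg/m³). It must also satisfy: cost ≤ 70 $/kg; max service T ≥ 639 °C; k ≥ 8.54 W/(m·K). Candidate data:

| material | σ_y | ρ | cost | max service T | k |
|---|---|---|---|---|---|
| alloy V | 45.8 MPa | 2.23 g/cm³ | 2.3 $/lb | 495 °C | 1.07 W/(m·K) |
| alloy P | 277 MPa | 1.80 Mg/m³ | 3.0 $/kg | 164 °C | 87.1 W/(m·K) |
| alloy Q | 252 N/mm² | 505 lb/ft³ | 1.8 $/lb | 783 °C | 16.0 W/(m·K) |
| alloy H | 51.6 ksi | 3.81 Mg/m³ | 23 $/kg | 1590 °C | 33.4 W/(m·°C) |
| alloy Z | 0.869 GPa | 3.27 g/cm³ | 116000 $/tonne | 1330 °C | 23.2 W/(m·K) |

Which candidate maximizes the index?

Screen on constraints: cost ≤ 70 $/kg; max service T ≥ 639 °C; k ≥ 8.54 W/(m·K). Survivors: alloy Q, alloy H.
Putting every candidate on a common basis:
  alloy Q: σ_y = 252.0 MPa, ρ = 8089 kg/m³
  alloy H: σ_y = 355.8 MPa, ρ = 3810 kg/m³
  alloy H: M = 4.95×10⁻³
  alloy Q: M = 1.96×10⁻³
Highest index: alloy H.

alloy H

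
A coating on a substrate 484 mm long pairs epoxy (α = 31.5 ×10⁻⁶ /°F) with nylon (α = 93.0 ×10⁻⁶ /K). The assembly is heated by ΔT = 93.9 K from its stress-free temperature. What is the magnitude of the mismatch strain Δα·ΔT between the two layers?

3.41×10⁻³

epoxy: α = 31.5×10⁻⁶/°F × 9/5 = 56.7×10⁻⁶/K.
Δα = |56.7 − 93.0|×10⁻⁶/K = 36.3×10⁻⁶/K.
Mismatch strain = Δα·ΔT = 36.3×10⁻⁶ × 93.9 = 3.41×10⁻³.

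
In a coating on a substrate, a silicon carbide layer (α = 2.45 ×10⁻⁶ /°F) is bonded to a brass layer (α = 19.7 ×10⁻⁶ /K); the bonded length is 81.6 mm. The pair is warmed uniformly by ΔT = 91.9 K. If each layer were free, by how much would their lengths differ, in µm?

silicon carbide: α = 2.45×10⁻⁶/°F × 9/5 = 4.41×10⁻⁶/K.
Δα = |4.41 − 19.7|×10⁻⁶/K = 15.3×10⁻⁶/K.
ΔL_mismatch = Δα·L·ΔT = 15.3×10⁻⁶ × 81.6 mm × 91.9 K = 115 µm.

115 µm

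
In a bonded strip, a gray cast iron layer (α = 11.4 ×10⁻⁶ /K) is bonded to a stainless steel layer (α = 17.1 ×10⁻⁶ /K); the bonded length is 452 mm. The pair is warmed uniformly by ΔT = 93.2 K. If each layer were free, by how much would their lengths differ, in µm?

240 µm

Δα = |11.4 − 17.1|×10⁻⁶/K = 5.70×10⁻⁶/K.
ΔL_mismatch = Δα·L·ΔT = 5.70×10⁻⁶ × 452.0 mm × 93.2 K = 240 µm.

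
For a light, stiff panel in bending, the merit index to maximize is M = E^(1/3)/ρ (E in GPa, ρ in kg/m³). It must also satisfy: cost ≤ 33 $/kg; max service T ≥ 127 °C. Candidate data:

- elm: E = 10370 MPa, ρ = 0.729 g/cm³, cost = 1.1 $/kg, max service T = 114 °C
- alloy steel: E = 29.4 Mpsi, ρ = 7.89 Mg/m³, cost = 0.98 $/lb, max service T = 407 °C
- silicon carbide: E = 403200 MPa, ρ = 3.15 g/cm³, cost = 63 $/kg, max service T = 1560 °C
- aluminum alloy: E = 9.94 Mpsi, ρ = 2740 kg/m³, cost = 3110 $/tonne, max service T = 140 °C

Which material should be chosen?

Screen on constraints: cost ≤ 33 $/kg; max service T ≥ 127 °C. Survivors: alloy steel, aluminum alloy.
Convert each candidate to consistent units, then evaluate M:
  alloy steel: E = 202.7 GPa, ρ = 7890 kg/m³
  aluminum alloy: E = 68.53 GPa, ρ = 2740 kg/m³
  aluminum alloy: M = 1.49×10⁻³
  alloy steel: M = 0.745×10⁻³
Aluminum alloy has the largest M.

aluminum alloy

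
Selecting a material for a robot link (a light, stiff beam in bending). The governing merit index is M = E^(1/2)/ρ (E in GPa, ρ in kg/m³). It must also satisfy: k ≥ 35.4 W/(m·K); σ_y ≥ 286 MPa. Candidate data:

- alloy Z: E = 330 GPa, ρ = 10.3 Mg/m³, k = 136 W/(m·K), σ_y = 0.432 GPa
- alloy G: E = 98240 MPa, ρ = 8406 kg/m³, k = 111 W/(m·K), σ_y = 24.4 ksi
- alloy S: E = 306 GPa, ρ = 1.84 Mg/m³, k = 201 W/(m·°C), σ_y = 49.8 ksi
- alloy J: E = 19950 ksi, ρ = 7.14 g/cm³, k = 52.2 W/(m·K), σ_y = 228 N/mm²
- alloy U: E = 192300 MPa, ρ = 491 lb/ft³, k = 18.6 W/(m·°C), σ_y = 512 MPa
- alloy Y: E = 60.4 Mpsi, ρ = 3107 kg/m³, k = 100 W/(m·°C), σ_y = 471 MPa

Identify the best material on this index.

alloy S

Screen on constraints: k ≥ 35.4 W/(m·K); σ_y ≥ 286 MPa. Survivors: alloy Z, alloy S, alloy Y.
Normalizing units and computing the index:
  alloy Z: E = 330.0 GPa, ρ = 10300 kg/m³
  alloy S: E = 306.0 GPa, ρ = 1840 kg/m³
  alloy Y: E = 416.4 GPa, ρ = 3107 kg/m³
  alloy S: M = 9.51×10⁻³
  alloy Y: M = 6.57×10⁻³
  alloy Z: M = 1.76×10⁻³
Alloy S has the largest M.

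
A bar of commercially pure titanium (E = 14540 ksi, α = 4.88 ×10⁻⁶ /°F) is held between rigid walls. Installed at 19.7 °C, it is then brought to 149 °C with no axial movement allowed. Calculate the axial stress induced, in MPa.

E = 14540 ksi = 100.2 GPa.
α = 4.88×10⁻⁶/°F × 9/5 = 8.78×10⁻⁶/K.
ΔT = 129.3 K. Constrained thermal stress σ = E·α·ΔT = 100.2×10³ MPa × 8.78×10⁻⁶ × 129.3 = 114 MPa (compressive).

114 MPa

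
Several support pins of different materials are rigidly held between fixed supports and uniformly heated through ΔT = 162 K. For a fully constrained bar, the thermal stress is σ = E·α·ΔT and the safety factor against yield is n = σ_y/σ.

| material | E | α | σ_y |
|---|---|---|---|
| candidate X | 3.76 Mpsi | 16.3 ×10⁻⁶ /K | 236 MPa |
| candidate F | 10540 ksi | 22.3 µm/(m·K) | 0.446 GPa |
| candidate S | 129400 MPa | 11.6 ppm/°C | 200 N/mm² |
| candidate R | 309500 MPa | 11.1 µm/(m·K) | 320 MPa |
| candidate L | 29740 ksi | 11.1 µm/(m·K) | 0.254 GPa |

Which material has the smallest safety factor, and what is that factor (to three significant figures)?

In consistent units (E in GPa, α in ×10⁻⁶/K, σ_y in MPa):
  candidate X: E = 25.92, α = 16.3, σ_y = 236.0 → σ = 68.5 MPa, n = 3.45
  candidate F: E = 72.67, α = 22.3, σ_y = 446.0 → σ = 263 MPa, n = 1.70
  candidate S: E = 129.4, α = 11.6, σ_y = 200.0 → σ = 243 MPa, n = 0.822
  candidate R: E = 309.5, α = 11.1, σ_y = 320.0 → σ = 557 MPa, n = 0.575
  candidate L: E = 205.1, α = 11.1, σ_y = 254.0 → σ = 369 MPa, n = 0.689
Candidate R has the lowest safety factor, n = 0.575.

candidate R, n = 0.575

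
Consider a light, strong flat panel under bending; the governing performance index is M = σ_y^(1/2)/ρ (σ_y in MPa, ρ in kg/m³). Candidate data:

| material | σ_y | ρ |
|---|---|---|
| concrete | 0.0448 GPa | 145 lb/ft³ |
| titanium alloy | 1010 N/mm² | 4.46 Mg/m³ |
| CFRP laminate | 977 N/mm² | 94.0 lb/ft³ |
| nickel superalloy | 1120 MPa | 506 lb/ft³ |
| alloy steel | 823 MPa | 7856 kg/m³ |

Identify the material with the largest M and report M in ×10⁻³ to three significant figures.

CFRP laminate, M = 20.8×10⁻³

In SI units:
  concrete: σ_y = 44.80 MPa, ρ = 2323 kg/m³
  titanium alloy: σ_y = 1010 MPa, ρ = 4460 kg/m³
  CFRP laminate: σ_y = 977.0 MPa, ρ = 1506 kg/m³
  nickel superalloy: σ_y = 1120 MPa, ρ = 8105 kg/m³
  alloy steel: σ_y = 823.0 MPa, ρ = 7856 kg/m³
  CFRP laminate: M = 20.8×10⁻³
  titanium alloy: M = 7.13×10⁻³
  nickel superalloy: M = 4.13×10⁻³
  alloy steel: M = 3.65×10⁻³
  concrete: M = 2.88×10⁻³
The maximum is for CFRP laminate.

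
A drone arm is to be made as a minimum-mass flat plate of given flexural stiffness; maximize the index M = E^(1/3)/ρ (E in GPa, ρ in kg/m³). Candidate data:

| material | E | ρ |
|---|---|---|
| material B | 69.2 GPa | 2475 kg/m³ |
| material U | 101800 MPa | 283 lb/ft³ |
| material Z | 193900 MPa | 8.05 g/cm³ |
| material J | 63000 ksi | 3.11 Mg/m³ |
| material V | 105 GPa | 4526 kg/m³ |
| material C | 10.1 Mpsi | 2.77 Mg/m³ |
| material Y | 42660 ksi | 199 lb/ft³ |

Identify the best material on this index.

material J

Convert each candidate to consistent units, then evaluate M:
  material B: E = 69.20 GPa, ρ = 2475 kg/m³
  material U: E = 101.8 GPa, ρ = 4533 kg/m³
  material Z: E = 193.9 GPa, ρ = 8050 kg/m³
  material J: E = 434.4 GPa, ρ = 3110 kg/m³
  material V: E = 105.0 GPa, ρ = 4526 kg/m³
  material C: E = 69.64 GPa, ρ = 2770 kg/m³
  material Y: E = 294.1 GPa, ρ = 3188 kg/m³
  material J: M = 2.44×10⁻³
  material Y: M = 2.09×10⁻³
  material B: M = 1.66×10⁻³
  material C: M = 1.49×10⁻³
  material V: M = 1.04×10⁻³
  material U: M = 1.03×10⁻³
  material Z: M = 0.719×10⁻³
Highest index: material J.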